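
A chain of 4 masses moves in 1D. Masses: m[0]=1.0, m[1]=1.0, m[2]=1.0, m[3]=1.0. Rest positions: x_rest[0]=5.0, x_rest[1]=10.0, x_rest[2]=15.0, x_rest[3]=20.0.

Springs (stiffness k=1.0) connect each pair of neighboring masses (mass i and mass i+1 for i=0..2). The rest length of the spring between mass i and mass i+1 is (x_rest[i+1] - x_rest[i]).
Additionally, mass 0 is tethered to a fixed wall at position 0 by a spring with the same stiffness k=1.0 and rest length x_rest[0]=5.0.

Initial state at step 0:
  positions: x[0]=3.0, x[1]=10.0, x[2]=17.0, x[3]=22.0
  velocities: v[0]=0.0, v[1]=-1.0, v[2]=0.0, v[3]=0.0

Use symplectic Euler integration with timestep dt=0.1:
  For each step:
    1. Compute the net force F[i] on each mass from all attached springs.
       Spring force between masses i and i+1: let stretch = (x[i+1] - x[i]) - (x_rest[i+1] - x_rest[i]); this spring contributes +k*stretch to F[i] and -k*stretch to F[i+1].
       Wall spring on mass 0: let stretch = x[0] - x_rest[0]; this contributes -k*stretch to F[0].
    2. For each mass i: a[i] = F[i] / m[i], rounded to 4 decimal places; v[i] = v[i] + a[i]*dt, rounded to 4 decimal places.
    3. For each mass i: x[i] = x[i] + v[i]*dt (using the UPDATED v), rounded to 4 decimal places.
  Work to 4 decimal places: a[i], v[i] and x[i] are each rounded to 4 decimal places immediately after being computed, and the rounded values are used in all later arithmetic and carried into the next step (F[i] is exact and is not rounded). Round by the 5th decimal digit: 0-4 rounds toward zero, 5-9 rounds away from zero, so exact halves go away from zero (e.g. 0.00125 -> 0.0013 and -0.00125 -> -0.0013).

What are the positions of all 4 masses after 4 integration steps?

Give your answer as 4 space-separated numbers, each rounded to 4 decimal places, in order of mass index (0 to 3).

Step 0: x=[3.0000 10.0000 17.0000 22.0000] v=[0.0000 -1.0000 0.0000 0.0000]
Step 1: x=[3.0400 9.9000 16.9800 22.0000] v=[0.4000 -1.0000 -0.2000 0.0000]
Step 2: x=[3.1182 9.8022 16.9394 21.9998] v=[0.7820 -0.9780 -0.4060 -0.0020]
Step 3: x=[3.2321 9.7089 16.8780 21.9990] v=[1.1386 -0.9327 -0.6137 -0.0080]
Step 4: x=[3.3784 9.6226 16.7962 21.9970] v=[1.4631 -0.8635 -0.8185 -0.0201]

Answer: 3.3784 9.6226 16.7962 21.9970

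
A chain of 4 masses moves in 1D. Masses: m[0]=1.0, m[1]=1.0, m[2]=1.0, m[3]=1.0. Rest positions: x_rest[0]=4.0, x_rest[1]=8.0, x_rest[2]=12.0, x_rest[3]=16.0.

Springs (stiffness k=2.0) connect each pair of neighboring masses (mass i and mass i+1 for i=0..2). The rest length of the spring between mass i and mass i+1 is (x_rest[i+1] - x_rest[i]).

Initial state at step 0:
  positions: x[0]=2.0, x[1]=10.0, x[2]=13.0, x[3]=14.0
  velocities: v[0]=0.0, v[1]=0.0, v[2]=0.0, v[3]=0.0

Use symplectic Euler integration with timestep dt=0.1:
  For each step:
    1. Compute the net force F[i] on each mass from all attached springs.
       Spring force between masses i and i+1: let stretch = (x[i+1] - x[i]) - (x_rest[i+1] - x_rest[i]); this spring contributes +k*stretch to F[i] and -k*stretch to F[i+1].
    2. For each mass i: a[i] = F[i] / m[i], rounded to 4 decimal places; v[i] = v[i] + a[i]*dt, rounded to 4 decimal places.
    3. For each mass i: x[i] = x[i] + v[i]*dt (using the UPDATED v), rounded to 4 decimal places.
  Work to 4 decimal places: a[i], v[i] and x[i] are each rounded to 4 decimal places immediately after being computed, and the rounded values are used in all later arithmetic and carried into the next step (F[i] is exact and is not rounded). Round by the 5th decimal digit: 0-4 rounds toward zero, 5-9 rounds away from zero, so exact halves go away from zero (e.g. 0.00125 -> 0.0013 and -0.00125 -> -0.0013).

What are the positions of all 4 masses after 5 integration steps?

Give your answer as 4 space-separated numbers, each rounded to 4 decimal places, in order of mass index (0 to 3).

Step 0: x=[2.0000 10.0000 13.0000 14.0000] v=[0.0000 0.0000 0.0000 0.0000]
Step 1: x=[2.0800 9.9000 12.9600 14.0600] v=[0.8000 -1.0000 -0.4000 0.6000]
Step 2: x=[2.2364 9.7048 12.8808 14.1780] v=[1.5640 -1.9520 -0.7920 1.1800]
Step 3: x=[2.4622 9.4238 12.7640 14.3501] v=[2.2577 -2.8105 -1.1678 1.7206]
Step 4: x=[2.7472 9.0703 12.6121 14.5704] v=[2.8500 -3.5348 -1.5186 2.2034]
Step 5: x=[3.0787 8.6612 12.4286 14.8316] v=[3.3146 -4.0911 -1.8353 2.6117]

Answer: 3.0787 8.6612 12.4286 14.8316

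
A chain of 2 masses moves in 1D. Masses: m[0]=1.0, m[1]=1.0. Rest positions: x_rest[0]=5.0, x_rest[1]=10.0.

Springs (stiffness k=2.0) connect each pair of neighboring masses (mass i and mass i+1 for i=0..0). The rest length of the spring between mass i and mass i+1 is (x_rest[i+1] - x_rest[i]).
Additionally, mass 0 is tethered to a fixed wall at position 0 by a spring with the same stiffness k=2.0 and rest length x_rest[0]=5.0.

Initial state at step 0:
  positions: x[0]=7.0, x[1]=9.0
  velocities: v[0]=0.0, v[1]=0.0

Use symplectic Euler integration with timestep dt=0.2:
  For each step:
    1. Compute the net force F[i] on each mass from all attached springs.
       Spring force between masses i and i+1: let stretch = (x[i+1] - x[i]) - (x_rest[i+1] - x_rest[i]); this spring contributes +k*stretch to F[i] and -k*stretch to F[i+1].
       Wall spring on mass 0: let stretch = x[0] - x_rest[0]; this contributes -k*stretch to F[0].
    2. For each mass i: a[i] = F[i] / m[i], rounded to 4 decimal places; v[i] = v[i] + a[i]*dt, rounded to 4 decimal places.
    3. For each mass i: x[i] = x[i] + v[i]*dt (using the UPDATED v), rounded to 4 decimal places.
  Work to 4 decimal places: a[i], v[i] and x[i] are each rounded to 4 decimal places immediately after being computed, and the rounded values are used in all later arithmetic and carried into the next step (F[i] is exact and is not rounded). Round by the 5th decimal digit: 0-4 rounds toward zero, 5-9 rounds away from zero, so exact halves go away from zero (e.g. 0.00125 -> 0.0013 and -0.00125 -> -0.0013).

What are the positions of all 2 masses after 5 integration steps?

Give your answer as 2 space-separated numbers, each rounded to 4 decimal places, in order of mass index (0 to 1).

Answer: 3.4566 11.0893

Derivation:
Step 0: x=[7.0000 9.0000] v=[0.0000 0.0000]
Step 1: x=[6.6000 9.2400] v=[-2.0000 1.2000]
Step 2: x=[5.8832 9.6688] v=[-3.5840 2.1440]
Step 3: x=[4.9986 10.1948] v=[-4.4230 2.6298]
Step 4: x=[4.1298 10.7051] v=[-4.3440 2.5513]
Step 5: x=[3.4566 11.0893] v=[-3.3658 1.9212]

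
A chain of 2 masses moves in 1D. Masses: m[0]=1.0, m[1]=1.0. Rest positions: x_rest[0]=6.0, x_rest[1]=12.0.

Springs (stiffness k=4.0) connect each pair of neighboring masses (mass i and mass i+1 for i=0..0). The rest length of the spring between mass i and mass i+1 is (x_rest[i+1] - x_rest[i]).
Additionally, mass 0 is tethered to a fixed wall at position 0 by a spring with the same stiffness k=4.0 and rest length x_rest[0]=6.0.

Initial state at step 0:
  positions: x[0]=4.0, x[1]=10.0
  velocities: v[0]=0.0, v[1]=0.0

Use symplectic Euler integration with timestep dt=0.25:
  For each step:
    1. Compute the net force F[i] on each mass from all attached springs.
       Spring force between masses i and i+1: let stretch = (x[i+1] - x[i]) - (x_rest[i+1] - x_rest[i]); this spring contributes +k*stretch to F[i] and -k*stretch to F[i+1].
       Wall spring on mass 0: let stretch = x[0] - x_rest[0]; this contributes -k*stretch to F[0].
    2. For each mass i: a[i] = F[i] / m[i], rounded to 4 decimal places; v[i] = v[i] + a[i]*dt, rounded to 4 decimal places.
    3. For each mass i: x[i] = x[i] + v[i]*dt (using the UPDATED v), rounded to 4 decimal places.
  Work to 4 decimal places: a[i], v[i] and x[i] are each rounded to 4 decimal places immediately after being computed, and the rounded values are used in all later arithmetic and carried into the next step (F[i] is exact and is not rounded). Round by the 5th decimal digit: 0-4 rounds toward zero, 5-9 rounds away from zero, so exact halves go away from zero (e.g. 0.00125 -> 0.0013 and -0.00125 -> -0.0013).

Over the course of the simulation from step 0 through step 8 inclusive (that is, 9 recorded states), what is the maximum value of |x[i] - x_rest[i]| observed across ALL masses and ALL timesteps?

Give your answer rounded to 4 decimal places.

Step 0: x=[4.0000 10.0000] v=[0.0000 0.0000]
Step 1: x=[4.5000 10.0000] v=[2.0000 0.0000]
Step 2: x=[5.2500 10.1250] v=[3.0000 0.5000]
Step 3: x=[5.9063 10.5313] v=[2.6250 1.6250]
Step 4: x=[6.2422 11.2813] v=[1.3437 3.0000]
Step 5: x=[6.2774 12.2715] v=[0.1406 3.9609]
Step 6: x=[6.2417 13.2632] v=[-0.1427 3.9668]
Step 7: x=[6.4010 13.9995] v=[0.6371 2.9453]
Step 8: x=[6.8597 14.3362] v=[1.8346 1.3468]
Max displacement = 2.3362

Answer: 2.3362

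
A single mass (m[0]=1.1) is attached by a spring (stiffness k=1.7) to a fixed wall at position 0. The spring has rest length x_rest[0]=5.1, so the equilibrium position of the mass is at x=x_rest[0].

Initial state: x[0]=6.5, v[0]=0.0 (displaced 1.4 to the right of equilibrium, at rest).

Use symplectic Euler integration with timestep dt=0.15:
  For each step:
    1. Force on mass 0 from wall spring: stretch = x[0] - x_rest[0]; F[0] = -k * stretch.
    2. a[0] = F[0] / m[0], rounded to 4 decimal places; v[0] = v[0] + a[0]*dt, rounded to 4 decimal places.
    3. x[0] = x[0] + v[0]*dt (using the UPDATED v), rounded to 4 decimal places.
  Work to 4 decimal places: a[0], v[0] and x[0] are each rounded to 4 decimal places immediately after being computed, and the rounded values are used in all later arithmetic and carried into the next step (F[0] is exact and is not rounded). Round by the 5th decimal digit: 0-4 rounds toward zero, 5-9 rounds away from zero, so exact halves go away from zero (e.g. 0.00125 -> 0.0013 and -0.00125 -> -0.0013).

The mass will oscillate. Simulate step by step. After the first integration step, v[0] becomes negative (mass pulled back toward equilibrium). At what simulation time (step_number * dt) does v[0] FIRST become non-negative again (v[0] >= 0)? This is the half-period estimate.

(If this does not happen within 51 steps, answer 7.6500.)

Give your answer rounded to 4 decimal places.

Step 0: x=[6.5000] v=[0.0000]
Step 1: x=[6.4513] v=[-0.3245]
Step 2: x=[6.3556] v=[-0.6378]
Step 3: x=[6.2163] v=[-0.9289]
Step 4: x=[6.0381] v=[-1.1877]
Step 5: x=[5.8273] v=[-1.4052]
Step 6: x=[5.5912] v=[-1.5738]
Step 7: x=[5.3380] v=[-1.6877]
Step 8: x=[5.0766] v=[-1.7429]
Step 9: x=[4.8160] v=[-1.7375]
Step 10: x=[4.5652] v=[-1.6717]
Step 11: x=[4.3330] v=[-1.5477]
Step 12: x=[4.1275] v=[-1.3699]
Step 13: x=[3.9558] v=[-1.1445]
Step 14: x=[3.8239] v=[-0.8793]
Step 15: x=[3.7364] v=[-0.5835]
Step 16: x=[3.6963] v=[-0.2674]
Step 17: x=[3.7050] v=[0.0580]
First v>=0 after going negative at step 17, time=2.5500

Answer: 2.5500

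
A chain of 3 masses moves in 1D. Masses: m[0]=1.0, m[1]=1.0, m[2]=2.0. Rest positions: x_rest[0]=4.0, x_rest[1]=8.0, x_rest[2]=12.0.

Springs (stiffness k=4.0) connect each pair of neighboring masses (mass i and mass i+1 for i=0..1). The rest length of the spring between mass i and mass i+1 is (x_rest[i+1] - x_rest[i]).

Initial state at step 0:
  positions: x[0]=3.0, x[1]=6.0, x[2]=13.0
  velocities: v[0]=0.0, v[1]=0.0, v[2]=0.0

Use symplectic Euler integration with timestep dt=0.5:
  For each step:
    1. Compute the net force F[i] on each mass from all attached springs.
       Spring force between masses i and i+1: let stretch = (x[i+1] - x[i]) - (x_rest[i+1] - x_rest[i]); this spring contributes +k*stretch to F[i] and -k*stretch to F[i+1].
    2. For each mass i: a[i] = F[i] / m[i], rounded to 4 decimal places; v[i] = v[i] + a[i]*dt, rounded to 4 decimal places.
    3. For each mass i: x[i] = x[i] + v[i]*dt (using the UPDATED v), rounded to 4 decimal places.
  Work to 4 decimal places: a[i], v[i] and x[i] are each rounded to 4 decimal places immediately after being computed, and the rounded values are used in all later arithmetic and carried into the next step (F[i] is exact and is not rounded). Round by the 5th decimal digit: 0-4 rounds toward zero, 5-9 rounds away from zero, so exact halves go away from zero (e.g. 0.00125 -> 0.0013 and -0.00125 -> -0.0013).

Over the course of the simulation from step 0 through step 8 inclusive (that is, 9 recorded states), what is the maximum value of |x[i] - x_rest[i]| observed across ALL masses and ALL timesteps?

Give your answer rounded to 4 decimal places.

Step 0: x=[3.0000 6.0000 13.0000] v=[0.0000 0.0000 0.0000]
Step 1: x=[2.0000 10.0000 11.5000] v=[-2.0000 8.0000 -3.0000]
Step 2: x=[5.0000 7.5000 11.2500] v=[6.0000 -5.0000 -0.5000]
Step 3: x=[6.5000 6.2500 11.1250] v=[3.0000 -2.5000 -0.2500]
Step 4: x=[3.7500 10.1250 10.5625] v=[-5.5000 7.7500 -1.1250]
Step 5: x=[3.3750 8.0625 11.7813] v=[-0.7500 -4.1250 2.4375]
Step 6: x=[3.6875 5.0313 13.1407] v=[0.6250 -6.0624 2.7187]
Step 7: x=[1.3438 8.7657 12.4454] v=[-4.6874 7.4688 -1.3907]
Step 8: x=[2.4220 8.7579 11.9102] v=[2.1564 -0.0156 -1.0704]
Max displacement = 2.9687

Answer: 2.9687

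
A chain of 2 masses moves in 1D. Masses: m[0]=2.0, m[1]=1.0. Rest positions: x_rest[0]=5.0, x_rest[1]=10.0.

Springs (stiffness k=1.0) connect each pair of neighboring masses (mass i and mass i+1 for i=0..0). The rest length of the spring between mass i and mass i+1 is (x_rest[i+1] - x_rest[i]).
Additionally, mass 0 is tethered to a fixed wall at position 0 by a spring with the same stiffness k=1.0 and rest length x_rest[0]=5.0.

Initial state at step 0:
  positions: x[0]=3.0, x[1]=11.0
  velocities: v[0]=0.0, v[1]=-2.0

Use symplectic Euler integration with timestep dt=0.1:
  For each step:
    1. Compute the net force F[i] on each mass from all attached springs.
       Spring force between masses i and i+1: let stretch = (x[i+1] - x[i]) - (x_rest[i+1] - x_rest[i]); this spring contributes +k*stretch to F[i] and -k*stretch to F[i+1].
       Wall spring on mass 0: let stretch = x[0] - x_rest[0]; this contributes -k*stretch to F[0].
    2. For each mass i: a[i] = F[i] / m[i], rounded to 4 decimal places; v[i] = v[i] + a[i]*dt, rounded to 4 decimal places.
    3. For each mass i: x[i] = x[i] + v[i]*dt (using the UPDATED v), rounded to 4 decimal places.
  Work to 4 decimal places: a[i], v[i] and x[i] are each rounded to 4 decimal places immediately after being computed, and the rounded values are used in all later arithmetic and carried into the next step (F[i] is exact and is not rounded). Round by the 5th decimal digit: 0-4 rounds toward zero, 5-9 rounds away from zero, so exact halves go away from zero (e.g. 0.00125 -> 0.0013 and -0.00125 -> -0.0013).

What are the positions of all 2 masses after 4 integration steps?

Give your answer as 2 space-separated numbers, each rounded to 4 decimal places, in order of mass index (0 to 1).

Answer: 3.2341 9.9281

Derivation:
Step 0: x=[3.0000 11.0000] v=[0.0000 -2.0000]
Step 1: x=[3.0250 10.7700] v=[0.2500 -2.3000]
Step 2: x=[3.0736 10.5126] v=[0.4860 -2.5745]
Step 3: x=[3.1440 10.2308] v=[0.7043 -2.8184]
Step 4: x=[3.2341 9.9281] v=[0.9014 -3.0271]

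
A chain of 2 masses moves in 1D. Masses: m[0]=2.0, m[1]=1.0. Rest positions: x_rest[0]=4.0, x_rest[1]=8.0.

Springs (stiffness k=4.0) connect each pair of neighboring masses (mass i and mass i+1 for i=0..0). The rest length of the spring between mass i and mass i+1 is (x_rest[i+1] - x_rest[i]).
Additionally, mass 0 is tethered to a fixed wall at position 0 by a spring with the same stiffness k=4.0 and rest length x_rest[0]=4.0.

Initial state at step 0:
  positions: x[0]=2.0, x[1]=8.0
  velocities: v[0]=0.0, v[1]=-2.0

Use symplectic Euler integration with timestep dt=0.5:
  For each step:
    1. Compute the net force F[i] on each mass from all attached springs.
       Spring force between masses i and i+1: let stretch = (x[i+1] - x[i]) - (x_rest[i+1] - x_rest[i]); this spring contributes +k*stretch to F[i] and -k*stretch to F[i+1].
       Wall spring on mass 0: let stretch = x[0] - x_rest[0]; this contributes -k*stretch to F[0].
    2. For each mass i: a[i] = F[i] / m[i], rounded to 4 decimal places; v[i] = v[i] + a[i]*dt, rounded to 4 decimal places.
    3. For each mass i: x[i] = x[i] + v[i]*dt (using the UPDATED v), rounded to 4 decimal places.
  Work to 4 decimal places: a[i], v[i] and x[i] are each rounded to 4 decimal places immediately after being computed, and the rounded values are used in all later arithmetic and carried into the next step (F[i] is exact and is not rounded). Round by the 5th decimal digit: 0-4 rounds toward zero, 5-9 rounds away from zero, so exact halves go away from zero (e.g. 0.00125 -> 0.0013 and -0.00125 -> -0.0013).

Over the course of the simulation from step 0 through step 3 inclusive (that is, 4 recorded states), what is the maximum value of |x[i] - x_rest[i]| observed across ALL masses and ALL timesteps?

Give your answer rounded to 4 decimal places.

Step 0: x=[2.0000 8.0000] v=[0.0000 -2.0000]
Step 1: x=[4.0000 5.0000] v=[4.0000 -6.0000]
Step 2: x=[4.5000 5.0000] v=[1.0000 0.0000]
Step 3: x=[3.0000 8.5000] v=[-3.0000 7.0000]
Max displacement = 3.0000

Answer: 3.0000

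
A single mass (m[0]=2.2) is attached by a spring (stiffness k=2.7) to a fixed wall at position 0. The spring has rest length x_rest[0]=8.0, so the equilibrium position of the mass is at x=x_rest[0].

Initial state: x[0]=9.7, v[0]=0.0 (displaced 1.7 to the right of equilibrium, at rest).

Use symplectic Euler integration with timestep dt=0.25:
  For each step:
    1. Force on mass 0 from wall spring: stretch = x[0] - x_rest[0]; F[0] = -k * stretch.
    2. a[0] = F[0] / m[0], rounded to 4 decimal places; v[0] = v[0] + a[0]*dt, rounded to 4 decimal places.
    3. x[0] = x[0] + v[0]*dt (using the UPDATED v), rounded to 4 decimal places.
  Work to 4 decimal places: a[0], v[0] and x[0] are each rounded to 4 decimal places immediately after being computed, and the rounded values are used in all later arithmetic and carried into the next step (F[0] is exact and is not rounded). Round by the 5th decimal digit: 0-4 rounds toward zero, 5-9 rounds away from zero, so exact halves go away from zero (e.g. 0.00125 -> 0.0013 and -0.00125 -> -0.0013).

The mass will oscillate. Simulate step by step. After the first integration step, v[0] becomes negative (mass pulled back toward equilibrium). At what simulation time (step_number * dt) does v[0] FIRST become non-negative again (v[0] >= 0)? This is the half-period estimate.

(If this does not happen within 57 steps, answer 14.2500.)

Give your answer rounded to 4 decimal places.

Answer: 3.0000

Derivation:
Step 0: x=[9.7000] v=[0.0000]
Step 1: x=[9.5696] v=[-0.5216]
Step 2: x=[9.3188] v=[-1.0032]
Step 3: x=[8.9669] v=[-1.4078]
Step 4: x=[8.5408] v=[-1.7045]
Step 5: x=[8.0732] v=[-1.8704]
Step 6: x=[7.6000] v=[-1.8929]
Step 7: x=[7.1575] v=[-1.7702]
Step 8: x=[6.7796] v=[-1.5117]
Step 9: x=[6.4953] v=[-1.1373]
Step 10: x=[6.3264] v=[-0.6756]
Step 11: x=[6.2859] v=[-0.1621]
Step 12: x=[6.3769] v=[0.3638]
First v>=0 after going negative at step 12, time=3.0000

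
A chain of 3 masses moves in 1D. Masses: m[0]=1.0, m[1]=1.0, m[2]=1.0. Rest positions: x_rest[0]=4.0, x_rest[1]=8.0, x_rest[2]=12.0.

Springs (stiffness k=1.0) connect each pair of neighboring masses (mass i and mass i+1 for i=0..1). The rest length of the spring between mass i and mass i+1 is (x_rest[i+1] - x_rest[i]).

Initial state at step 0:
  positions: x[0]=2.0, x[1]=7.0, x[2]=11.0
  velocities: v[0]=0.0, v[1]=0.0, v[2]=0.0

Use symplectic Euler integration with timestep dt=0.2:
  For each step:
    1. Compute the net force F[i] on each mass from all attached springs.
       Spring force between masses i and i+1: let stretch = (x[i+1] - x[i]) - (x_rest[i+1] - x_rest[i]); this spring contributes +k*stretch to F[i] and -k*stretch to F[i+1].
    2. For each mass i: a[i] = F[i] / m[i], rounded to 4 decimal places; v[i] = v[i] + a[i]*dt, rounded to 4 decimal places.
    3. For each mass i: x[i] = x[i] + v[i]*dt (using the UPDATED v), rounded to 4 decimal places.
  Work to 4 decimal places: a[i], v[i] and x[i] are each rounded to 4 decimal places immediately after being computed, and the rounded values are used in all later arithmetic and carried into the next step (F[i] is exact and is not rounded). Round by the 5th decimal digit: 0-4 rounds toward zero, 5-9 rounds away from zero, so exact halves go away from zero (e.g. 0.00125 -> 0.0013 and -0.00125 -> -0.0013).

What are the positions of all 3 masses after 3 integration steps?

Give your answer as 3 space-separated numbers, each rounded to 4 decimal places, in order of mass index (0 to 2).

Step 0: x=[2.0000 7.0000 11.0000] v=[0.0000 0.0000 0.0000]
Step 1: x=[2.0400 6.9600 11.0000] v=[0.2000 -0.2000 0.0000]
Step 2: x=[2.1168 6.8848 10.9984] v=[0.3840 -0.3760 -0.0080]
Step 3: x=[2.2243 6.7834 10.9923] v=[0.5376 -0.5069 -0.0307]

Answer: 2.2243 6.7834 10.9923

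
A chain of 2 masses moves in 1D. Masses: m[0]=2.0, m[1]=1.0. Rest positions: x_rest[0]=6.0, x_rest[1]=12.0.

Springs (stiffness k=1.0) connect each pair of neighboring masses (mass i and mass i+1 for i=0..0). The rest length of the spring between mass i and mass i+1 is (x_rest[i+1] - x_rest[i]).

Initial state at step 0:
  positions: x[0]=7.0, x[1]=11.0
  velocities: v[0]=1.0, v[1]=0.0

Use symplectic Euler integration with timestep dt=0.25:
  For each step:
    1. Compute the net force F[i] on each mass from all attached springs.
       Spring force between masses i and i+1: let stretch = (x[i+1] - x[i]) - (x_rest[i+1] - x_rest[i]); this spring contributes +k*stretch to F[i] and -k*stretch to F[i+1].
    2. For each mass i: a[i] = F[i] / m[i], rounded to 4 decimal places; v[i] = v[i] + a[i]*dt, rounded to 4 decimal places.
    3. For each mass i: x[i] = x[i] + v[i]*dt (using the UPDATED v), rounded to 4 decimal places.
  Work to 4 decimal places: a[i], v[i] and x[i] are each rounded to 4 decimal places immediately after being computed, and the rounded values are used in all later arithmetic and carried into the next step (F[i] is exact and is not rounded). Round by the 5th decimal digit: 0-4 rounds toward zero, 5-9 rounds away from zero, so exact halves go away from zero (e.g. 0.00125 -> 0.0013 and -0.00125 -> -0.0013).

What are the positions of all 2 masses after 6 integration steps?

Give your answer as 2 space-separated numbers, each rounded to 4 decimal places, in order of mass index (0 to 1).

Step 0: x=[7.0000 11.0000] v=[1.0000 0.0000]
Step 1: x=[7.1875 11.1250] v=[0.7500 0.5000]
Step 2: x=[7.3106 11.3789] v=[0.4922 1.0156]
Step 3: x=[7.3733 11.7535] v=[0.2507 1.4985]
Step 4: x=[7.3854 12.2294] v=[0.0482 1.9035]
Step 5: x=[7.3613 12.7775] v=[-0.0963 2.1925]
Step 6: x=[7.3190 13.3621] v=[-0.1693 2.3385]

Answer: 7.3190 13.3621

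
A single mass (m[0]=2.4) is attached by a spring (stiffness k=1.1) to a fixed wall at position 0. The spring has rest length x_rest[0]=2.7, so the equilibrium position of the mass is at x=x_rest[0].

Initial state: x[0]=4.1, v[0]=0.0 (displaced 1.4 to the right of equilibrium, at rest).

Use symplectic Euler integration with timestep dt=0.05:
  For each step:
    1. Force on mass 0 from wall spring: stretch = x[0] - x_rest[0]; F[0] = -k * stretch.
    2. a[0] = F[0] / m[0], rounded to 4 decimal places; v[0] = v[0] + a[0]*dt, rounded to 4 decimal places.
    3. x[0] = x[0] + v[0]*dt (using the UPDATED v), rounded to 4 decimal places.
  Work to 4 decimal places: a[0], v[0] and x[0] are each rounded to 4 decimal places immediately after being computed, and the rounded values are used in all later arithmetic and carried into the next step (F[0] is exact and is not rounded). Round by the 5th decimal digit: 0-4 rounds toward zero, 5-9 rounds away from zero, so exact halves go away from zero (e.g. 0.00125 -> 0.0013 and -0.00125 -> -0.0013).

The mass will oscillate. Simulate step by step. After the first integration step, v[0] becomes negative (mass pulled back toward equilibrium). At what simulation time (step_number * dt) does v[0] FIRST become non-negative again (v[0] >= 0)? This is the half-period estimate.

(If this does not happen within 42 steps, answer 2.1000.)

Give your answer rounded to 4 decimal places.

Step 0: x=[4.1000] v=[0.0000]
Step 1: x=[4.0984] v=[-0.0321]
Step 2: x=[4.0952] v=[-0.0641]
Step 3: x=[4.0904] v=[-0.0961]
Step 4: x=[4.0840] v=[-0.1280]
Step 5: x=[4.0760] v=[-0.1597]
Step 6: x=[4.0664] v=[-0.1912]
Step 7: x=[4.0553] v=[-0.2225]
Step 8: x=[4.0426] v=[-0.2536]
Step 9: x=[4.0284] v=[-0.2844]
Step 10: x=[4.0127] v=[-0.3148]
Step 11: x=[3.9955] v=[-0.3449]
Step 12: x=[3.9768] v=[-0.3746]
Step 13: x=[3.9566] v=[-0.4039]
Step 14: x=[3.9350] v=[-0.4327]
Step 15: x=[3.9120] v=[-0.4610]
Step 16: x=[3.8876] v=[-0.4888]
Step 17: x=[3.8618] v=[-0.5160]
Step 18: x=[3.8347] v=[-0.5426]
Step 19: x=[3.8063] v=[-0.5686]
Step 20: x=[3.7766] v=[-0.5940]
Step 21: x=[3.7457] v=[-0.6187]
Step 22: x=[3.7136] v=[-0.6427]
Step 23: x=[3.6803] v=[-0.6659]
Step 24: x=[3.6459] v=[-0.6884]
Step 25: x=[3.6104] v=[-0.7101]
Step 26: x=[3.5739] v=[-0.7310]
Step 27: x=[3.5364] v=[-0.7510]
Step 28: x=[3.4979] v=[-0.7702]
Step 29: x=[3.4585] v=[-0.7885]
Step 30: x=[3.4182] v=[-0.8059]
Step 31: x=[3.3771] v=[-0.8224]
Step 32: x=[3.3352] v=[-0.8379]
Step 33: x=[3.2926] v=[-0.8525]
Step 34: x=[3.2493] v=[-0.8661]
Step 35: x=[3.2054] v=[-0.8787]
Step 36: x=[3.1609] v=[-0.8903]
Step 37: x=[3.1159] v=[-0.9009]
Step 38: x=[3.0704] v=[-0.9104]
Step 39: x=[3.0245] v=[-0.9189]
Step 40: x=[2.9782] v=[-0.9263]
Step 41: x=[2.9316] v=[-0.9327]
Step 42: x=[2.8847] v=[-0.9380]
v[0] did not become non-negative within 42 steps; using fallback time=2.1000

Answer: 2.1000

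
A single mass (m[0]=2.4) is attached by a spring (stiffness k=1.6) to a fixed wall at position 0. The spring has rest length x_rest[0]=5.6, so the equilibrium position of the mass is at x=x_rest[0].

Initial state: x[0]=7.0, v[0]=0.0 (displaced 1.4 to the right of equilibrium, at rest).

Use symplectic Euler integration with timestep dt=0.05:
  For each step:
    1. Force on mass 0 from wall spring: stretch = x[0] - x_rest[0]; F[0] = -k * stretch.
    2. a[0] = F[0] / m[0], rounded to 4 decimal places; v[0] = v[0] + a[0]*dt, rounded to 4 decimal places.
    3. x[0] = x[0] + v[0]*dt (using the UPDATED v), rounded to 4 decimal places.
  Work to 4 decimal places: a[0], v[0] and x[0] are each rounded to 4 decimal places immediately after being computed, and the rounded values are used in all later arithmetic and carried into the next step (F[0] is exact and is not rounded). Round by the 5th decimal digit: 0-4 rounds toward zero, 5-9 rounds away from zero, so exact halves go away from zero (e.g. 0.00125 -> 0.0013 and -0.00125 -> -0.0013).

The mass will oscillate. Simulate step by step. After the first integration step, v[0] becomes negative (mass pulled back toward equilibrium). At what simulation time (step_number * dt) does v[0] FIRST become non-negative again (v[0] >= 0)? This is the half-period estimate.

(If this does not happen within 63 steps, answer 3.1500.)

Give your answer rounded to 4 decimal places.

Step 0: x=[7.0000] v=[0.0000]
Step 1: x=[6.9977] v=[-0.0467]
Step 2: x=[6.9930] v=[-0.0933]
Step 3: x=[6.9860] v=[-0.1397]
Step 4: x=[6.9767] v=[-0.1859]
Step 5: x=[6.9651] v=[-0.2318]
Step 6: x=[6.9512] v=[-0.2773]
Step 7: x=[6.9351] v=[-0.3223]
Step 8: x=[6.9168] v=[-0.3668]
Step 9: x=[6.8963] v=[-0.4107]
Step 10: x=[6.8736] v=[-0.4539]
Step 11: x=[6.8488] v=[-0.4964]
Step 12: x=[6.8219] v=[-0.5380]
Step 13: x=[6.7930] v=[-0.5787]
Step 14: x=[6.7621] v=[-0.6185]
Step 15: x=[6.7292] v=[-0.6572]
Step 16: x=[6.6945] v=[-0.6948]
Step 17: x=[6.6579] v=[-0.7313]
Step 18: x=[6.6196] v=[-0.7666]
Step 19: x=[6.5796] v=[-0.8006]
Step 20: x=[6.5379] v=[-0.8333]
Step 21: x=[6.4947] v=[-0.8646]
Step 22: x=[6.4500] v=[-0.8944]
Step 23: x=[6.4039] v=[-0.9227]
Step 24: x=[6.3564] v=[-0.9495]
Step 25: x=[6.3077] v=[-0.9747]
Step 26: x=[6.2578] v=[-0.9983]
Step 27: x=[6.2068] v=[-1.0202]
Step 28: x=[6.1548] v=[-1.0404]
Step 29: x=[6.1019] v=[-1.0589]
Step 30: x=[6.0481] v=[-1.0756]
Step 31: x=[5.9936] v=[-1.0905]
Step 32: x=[5.9384] v=[-1.1036]
Step 33: x=[5.8827] v=[-1.1149]
Step 34: x=[5.8265] v=[-1.1243]
Step 35: x=[5.7699] v=[-1.1319]
Step 36: x=[5.7130] v=[-1.1376]
Step 37: x=[5.6559] v=[-1.1414]
Step 38: x=[5.5987] v=[-1.1433]
Step 39: x=[5.5415] v=[-1.1433]
Step 40: x=[5.4844] v=[-1.1414]
Step 41: x=[5.4275] v=[-1.1375]
Step 42: x=[5.3709] v=[-1.1318]
Step 43: x=[5.3147] v=[-1.1242]
Step 44: x=[5.2590] v=[-1.1147]
Step 45: x=[5.2038] v=[-1.1033]
Step 46: x=[5.1493] v=[-1.0901]
Step 47: x=[5.0955] v=[-1.0751]
Step 48: x=[5.0426] v=[-1.0583]
Step 49: x=[4.9906] v=[-1.0397]
Step 50: x=[4.9396] v=[-1.0194]
Step 51: x=[4.8897] v=[-0.9974]
Step 52: x=[4.8410] v=[-0.9737]
Step 53: x=[4.7936] v=[-0.9484]
Step 54: x=[4.7475] v=[-0.9215]
Step 55: x=[4.7028] v=[-0.8931]
Step 56: x=[4.6596] v=[-0.8632]
Step 57: x=[4.6180] v=[-0.8319]
Step 58: x=[4.5780] v=[-0.7992]
Step 59: x=[4.5397] v=[-0.7651]
Step 60: x=[4.5032] v=[-0.7298]
Step 61: x=[4.4685] v=[-0.6932]
Step 62: x=[4.4357] v=[-0.6555]
Step 63: x=[4.4049] v=[-0.6167]
v[0] did not become non-negative within 63 steps; using fallback time=3.1500

Answer: 3.1500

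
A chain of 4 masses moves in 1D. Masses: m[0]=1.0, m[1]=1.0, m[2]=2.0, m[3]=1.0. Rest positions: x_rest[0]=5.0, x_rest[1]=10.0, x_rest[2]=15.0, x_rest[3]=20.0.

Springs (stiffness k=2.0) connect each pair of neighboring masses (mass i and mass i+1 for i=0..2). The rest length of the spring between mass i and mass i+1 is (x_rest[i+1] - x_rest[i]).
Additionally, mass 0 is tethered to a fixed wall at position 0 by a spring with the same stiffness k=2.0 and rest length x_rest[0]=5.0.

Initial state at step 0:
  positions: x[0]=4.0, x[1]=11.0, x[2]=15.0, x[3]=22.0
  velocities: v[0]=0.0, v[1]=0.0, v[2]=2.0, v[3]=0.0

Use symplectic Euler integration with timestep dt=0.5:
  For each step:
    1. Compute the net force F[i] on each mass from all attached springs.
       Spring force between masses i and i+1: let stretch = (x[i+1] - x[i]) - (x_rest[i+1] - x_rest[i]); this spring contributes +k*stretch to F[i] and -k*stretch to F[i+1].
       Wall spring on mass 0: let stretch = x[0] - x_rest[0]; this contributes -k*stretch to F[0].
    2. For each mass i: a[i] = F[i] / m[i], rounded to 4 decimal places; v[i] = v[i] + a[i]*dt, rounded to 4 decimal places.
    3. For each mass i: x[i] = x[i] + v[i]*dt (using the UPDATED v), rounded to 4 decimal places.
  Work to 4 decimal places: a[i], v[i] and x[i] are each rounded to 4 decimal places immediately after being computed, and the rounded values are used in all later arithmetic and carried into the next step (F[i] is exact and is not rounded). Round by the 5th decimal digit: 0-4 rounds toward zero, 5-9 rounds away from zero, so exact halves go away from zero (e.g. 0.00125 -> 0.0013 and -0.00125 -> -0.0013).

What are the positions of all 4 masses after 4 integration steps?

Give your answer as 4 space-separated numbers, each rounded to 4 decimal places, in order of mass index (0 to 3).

Step 0: x=[4.0000 11.0000 15.0000 22.0000] v=[0.0000 0.0000 2.0000 0.0000]
Step 1: x=[5.5000 9.5000 16.7500 21.0000] v=[3.0000 -3.0000 3.5000 -2.0000]
Step 2: x=[6.2500 9.6250 17.7500 20.3750] v=[1.5000 0.2500 2.0000 -1.2500]
Step 3: x=[5.5625 12.1250 17.3750 20.9375] v=[-1.3750 5.0000 -0.7500 1.1250]
Step 4: x=[5.3750 13.9688 16.5781 22.2188] v=[-0.3750 3.6875 -1.5938 2.5625]

Answer: 5.3750 13.9688 16.5781 22.2188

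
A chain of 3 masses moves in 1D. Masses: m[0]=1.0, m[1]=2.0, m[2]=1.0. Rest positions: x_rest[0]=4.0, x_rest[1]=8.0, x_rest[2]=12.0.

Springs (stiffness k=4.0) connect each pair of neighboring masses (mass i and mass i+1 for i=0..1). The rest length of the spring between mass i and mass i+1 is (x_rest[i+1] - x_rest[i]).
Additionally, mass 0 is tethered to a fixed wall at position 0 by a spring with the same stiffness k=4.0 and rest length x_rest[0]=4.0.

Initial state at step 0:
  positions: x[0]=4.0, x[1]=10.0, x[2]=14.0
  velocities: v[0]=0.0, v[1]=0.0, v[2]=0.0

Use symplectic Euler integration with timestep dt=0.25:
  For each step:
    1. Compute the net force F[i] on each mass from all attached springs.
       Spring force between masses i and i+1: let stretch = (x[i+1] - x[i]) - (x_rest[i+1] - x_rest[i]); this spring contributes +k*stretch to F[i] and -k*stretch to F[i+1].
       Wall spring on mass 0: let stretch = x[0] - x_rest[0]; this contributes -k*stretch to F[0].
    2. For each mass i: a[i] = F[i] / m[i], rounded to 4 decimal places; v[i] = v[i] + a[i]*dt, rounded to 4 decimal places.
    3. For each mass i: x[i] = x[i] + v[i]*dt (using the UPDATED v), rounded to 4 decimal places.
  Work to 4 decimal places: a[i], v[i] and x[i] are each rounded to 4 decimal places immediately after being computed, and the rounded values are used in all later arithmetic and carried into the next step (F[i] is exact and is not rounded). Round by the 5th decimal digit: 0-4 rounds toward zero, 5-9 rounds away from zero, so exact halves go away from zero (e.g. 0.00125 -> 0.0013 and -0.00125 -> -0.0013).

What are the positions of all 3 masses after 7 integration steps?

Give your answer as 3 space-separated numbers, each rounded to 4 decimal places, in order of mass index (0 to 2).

Step 0: x=[4.0000 10.0000 14.0000] v=[0.0000 0.0000 0.0000]
Step 1: x=[4.5000 9.7500 14.0000] v=[2.0000 -1.0000 0.0000]
Step 2: x=[5.1875 9.3750 13.9375] v=[2.7500 -1.5000 -0.2500]
Step 3: x=[5.6250 9.0469 13.7344] v=[1.7500 -1.3125 -0.8125]
Step 4: x=[5.5117 8.8770 13.3594] v=[-0.4531 -0.6797 -1.5000]
Step 5: x=[4.8618 8.8467 12.8638] v=[-2.5995 -0.1212 -1.9824]
Step 6: x=[3.9927 8.8204 12.3639] v=[-3.4764 -0.1051 -1.9995]
Step 7: x=[3.3324 8.6336 11.9782] v=[-2.6414 -0.7472 -1.5430]

Answer: 3.3324 8.6336 11.9782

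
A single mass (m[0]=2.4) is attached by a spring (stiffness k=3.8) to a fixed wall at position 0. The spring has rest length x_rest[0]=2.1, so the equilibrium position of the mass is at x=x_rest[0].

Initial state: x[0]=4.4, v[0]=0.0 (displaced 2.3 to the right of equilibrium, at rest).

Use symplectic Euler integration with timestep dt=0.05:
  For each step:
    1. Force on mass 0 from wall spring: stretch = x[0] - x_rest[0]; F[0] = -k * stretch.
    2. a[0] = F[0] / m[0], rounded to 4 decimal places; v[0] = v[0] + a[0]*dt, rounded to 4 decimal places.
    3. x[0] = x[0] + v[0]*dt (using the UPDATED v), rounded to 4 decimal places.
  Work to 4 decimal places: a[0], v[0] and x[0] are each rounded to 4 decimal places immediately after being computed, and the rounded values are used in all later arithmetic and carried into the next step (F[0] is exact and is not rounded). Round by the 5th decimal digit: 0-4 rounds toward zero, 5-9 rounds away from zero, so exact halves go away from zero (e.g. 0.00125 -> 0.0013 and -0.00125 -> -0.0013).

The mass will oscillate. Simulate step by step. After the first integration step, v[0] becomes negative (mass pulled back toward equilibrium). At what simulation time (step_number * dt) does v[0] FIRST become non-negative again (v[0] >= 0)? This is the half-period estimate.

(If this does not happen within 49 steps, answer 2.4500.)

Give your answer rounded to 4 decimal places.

Step 0: x=[4.4000] v=[0.0000]
Step 1: x=[4.3909] v=[-0.1821]
Step 2: x=[4.3727] v=[-0.3635]
Step 3: x=[4.3455] v=[-0.5434]
Step 4: x=[4.3094] v=[-0.7212]
Step 5: x=[4.2646] v=[-0.8961]
Step 6: x=[4.2112] v=[-1.0675]
Step 7: x=[4.1495] v=[-1.2346]
Step 8: x=[4.0797] v=[-1.3969]
Step 9: x=[4.0020] v=[-1.5536]
Step 10: x=[3.9168] v=[-1.7042]
Step 11: x=[3.8244] v=[-1.8480]
Step 12: x=[3.7252] v=[-1.9845]
Step 13: x=[3.6195] v=[-2.1132]
Step 14: x=[3.5078] v=[-2.2335]
Step 15: x=[3.3906] v=[-2.3450]
Step 16: x=[3.2682] v=[-2.4472]
Step 17: x=[3.1412] v=[-2.5397]
Step 18: x=[3.0101] v=[-2.6221]
Step 19: x=[2.8754] v=[-2.6942]
Step 20: x=[2.7376] v=[-2.7556]
Step 21: x=[2.5973] v=[-2.8061]
Step 22: x=[2.4550] v=[-2.8455]
Step 23: x=[2.3113] v=[-2.8736]
Step 24: x=[2.1668] v=[-2.8903]
Step 25: x=[2.0220] v=[-2.8956]
Step 26: x=[1.8775] v=[-2.8894]
Step 27: x=[1.7339] v=[-2.8718]
Step 28: x=[1.5918] v=[-2.8428]
Step 29: x=[1.4517] v=[-2.8026]
Step 30: x=[1.3141] v=[-2.7513]
Step 31: x=[1.1796] v=[-2.6891]
Step 32: x=[1.0488] v=[-2.6162]
Step 33: x=[0.9222] v=[-2.5330]
Step 34: x=[0.8002] v=[-2.4398]
Step 35: x=[0.6834] v=[-2.3369]
Step 36: x=[0.5722] v=[-2.2248]
Step 37: x=[0.4670] v=[-2.1039]
Step 38: x=[0.3683] v=[-1.9746]
Step 39: x=[0.2764] v=[-1.8375]
Step 40: x=[0.1917] v=[-1.6931]
Step 41: x=[0.1146] v=[-1.5420]
Step 42: x=[0.0454] v=[-1.3848]
Step 43: x=[-0.0157] v=[-1.2221]
Step 44: x=[-0.0684] v=[-1.0546]
Step 45: x=[-0.1125] v=[-0.8829]
Step 46: x=[-0.1479] v=[-0.7077]
Step 47: x=[-0.1744] v=[-0.5297]
Step 48: x=[-0.1919] v=[-0.3496]
Step 49: x=[-0.2003] v=[-0.1682]
v[0] did not become non-negative within 49 steps; using fallback time=2.4500

Answer: 2.4500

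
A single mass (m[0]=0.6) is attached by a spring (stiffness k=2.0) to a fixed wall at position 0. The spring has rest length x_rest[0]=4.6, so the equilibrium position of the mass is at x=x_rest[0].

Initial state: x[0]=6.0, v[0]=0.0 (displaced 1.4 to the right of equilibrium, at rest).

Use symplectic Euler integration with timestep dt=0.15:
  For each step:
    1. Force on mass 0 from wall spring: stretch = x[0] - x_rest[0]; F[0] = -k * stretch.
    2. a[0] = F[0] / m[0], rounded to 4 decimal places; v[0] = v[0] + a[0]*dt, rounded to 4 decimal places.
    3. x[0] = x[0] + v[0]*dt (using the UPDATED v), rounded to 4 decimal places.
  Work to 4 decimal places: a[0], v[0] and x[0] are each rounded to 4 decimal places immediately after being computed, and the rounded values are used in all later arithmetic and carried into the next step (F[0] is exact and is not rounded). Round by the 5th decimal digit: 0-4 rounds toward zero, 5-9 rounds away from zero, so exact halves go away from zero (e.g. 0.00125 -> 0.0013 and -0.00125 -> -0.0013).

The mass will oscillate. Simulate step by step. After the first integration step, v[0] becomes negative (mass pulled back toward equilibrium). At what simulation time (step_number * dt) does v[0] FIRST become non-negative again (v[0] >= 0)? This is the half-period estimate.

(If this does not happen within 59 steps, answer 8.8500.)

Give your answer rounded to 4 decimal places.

Step 0: x=[6.0000] v=[0.0000]
Step 1: x=[5.8950] v=[-0.7000]
Step 2: x=[5.6929] v=[-1.3475]
Step 3: x=[5.4088] v=[-1.8940]
Step 4: x=[5.0640] v=[-2.2984]
Step 5: x=[4.6844] v=[-2.5304]
Step 6: x=[4.2985] v=[-2.5726]
Step 7: x=[3.9352] v=[-2.4219]
Step 8: x=[3.6218] v=[-2.0895]
Step 9: x=[3.3817] v=[-1.6004]
Step 10: x=[3.2330] v=[-0.9913]
Step 11: x=[3.1868] v=[-0.3078]
Step 12: x=[3.2466] v=[0.3988]
First v>=0 after going negative at step 12, time=1.8000

Answer: 1.8000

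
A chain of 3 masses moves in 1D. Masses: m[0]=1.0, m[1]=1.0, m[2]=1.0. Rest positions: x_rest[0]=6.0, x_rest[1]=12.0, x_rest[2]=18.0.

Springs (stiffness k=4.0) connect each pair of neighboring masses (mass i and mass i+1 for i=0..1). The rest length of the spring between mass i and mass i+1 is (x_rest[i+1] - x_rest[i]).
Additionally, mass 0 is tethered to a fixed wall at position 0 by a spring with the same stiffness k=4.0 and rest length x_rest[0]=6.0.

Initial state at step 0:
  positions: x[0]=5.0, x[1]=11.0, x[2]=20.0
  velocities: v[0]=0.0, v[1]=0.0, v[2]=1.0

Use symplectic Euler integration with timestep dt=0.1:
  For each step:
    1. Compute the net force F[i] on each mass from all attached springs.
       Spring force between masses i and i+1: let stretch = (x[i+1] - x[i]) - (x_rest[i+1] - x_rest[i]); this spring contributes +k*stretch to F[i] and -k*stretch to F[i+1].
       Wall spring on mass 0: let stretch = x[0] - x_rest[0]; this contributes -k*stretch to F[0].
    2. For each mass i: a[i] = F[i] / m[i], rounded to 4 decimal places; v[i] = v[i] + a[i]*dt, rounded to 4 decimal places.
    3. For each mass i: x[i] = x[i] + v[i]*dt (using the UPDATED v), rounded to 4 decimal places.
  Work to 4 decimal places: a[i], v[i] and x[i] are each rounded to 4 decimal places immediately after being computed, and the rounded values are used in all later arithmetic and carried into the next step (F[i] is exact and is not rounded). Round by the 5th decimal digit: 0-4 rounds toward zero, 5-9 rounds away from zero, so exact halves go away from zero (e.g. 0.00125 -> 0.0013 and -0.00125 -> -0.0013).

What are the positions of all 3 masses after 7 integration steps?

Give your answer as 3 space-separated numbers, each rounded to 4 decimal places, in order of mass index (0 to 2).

Step 0: x=[5.0000 11.0000 20.0000] v=[0.0000 0.0000 1.0000]
Step 1: x=[5.0400 11.1200 19.9800] v=[0.4000 1.2000 -0.2000]
Step 2: x=[5.1216 11.3512 19.8456] v=[0.8160 2.3120 -1.3440]
Step 3: x=[5.2475 11.6730 19.6114] v=[1.2592 3.2179 -2.3418]
Step 4: x=[5.4205 12.0553 19.2997] v=[1.7304 3.8231 -3.1172]
Step 5: x=[5.6421 12.4620 18.9382] v=[2.2161 4.0669 -3.6150]
Step 6: x=[5.9108 12.8549 18.5577] v=[2.6872 3.9294 -3.8055]
Step 7: x=[6.2209 13.1982 18.1890] v=[3.1005 3.4329 -3.6866]

Answer: 6.2209 13.1982 18.1890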